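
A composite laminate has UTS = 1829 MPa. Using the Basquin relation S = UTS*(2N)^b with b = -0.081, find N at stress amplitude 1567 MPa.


N = 0.5 * (S/UTS)^(1/b) = 0.5 * (1567/1829)^(1/-0.081) = 3.3722 cycles

3.3722 cycles


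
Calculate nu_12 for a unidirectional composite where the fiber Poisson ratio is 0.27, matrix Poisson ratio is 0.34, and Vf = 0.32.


nu_12 = nu_f*Vf + nu_m*(1-Vf) = 0.27*0.32 + 0.34*0.68 = 0.3176

0.3176


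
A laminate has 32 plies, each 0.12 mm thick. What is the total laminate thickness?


h = n * t_ply = 32 * 0.12 = 3.84 mm

3.84 mm


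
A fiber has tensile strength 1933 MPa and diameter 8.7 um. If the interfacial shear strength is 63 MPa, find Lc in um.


Lc = sigma_f * d / (2 * tau_i) = 1933 * 8.7 / (2 * 63) = 133.5 um

133.5 um


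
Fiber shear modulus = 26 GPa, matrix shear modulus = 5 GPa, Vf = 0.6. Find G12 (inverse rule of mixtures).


1/G12 = Vf/Gf + (1-Vf)/Gm = 0.6/26 + 0.4/5
G12 = 9.7 GPa

9.7 GPa


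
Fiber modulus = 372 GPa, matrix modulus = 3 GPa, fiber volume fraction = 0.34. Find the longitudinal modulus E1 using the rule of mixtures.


E1 = Ef*Vf + Em*(1-Vf) = 372*0.34 + 3*0.66 = 128.46 GPa

128.46 GPa


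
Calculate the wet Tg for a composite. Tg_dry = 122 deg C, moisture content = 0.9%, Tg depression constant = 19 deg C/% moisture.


Tg_wet = Tg_dry - k*moisture = 122 - 19*0.9 = 104.9 deg C

104.9 deg C


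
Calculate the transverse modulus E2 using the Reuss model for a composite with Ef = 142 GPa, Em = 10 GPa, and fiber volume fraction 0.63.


1/E2 = Vf/Ef + (1-Vf)/Em = 0.63/142 + 0.37/10
E2 = 24.13 GPa

24.13 GPa


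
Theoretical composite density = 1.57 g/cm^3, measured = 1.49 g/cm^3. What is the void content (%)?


Void% = (rho_theo - rho_actual)/rho_theo * 100 = (1.57 - 1.49)/1.57 * 100 = 5.1%

5.1%


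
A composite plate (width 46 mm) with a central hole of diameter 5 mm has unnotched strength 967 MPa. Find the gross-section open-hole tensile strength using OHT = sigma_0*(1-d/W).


OHT = sigma_0*(1-d/W) = 967*(1-5/46) = 861.9 MPa

861.9 MPa


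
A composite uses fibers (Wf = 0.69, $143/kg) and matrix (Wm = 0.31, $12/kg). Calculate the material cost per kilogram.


Cost = cost_f*Wf + cost_m*Wm = 143*0.69 + 12*0.31 = $102.39/kg

$102.39/kg


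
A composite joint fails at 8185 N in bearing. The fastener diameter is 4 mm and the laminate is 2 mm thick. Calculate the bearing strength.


sigma_br = F/(d*h) = 8185/(4*2) = 1023.1 MPa

1023.1 MPa


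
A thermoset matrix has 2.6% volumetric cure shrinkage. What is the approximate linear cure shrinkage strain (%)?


Linear shrinkage ≈ vol_shrink/3 = 2.6/3 = 0.867%

0.867%


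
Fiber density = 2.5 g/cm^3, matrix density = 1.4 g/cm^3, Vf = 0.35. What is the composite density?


rho_c = rho_f*Vf + rho_m*(1-Vf) = 2.5*0.35 + 1.4*0.65 = 1.785 g/cm^3

1.785 g/cm^3


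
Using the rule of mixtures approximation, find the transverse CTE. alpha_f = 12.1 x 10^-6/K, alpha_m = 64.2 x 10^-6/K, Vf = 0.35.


alpha_2 = alpha_f*Vf + alpha_m*(1-Vf) = 12.1*0.35 + 64.2*0.65 = 46.0 x 10^-6/K

46.0 x 10^-6/K


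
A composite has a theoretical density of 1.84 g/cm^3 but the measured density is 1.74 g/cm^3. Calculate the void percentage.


Void% = (rho_theo - rho_actual)/rho_theo * 100 = (1.84 - 1.74)/1.84 * 100 = 5.43%

5.43%


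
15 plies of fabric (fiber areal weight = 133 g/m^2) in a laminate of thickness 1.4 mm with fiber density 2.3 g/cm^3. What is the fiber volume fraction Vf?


Vf = n * FAW / (rho_f * h * 1000) = 15 * 133 / (2.3 * 1.4 * 1000) = 0.6196

0.6196


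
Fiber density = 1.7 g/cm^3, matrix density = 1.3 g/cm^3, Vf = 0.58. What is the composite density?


rho_c = rho_f*Vf + rho_m*(1-Vf) = 1.7*0.58 + 1.3*0.42 = 1.532 g/cm^3

1.532 g/cm^3


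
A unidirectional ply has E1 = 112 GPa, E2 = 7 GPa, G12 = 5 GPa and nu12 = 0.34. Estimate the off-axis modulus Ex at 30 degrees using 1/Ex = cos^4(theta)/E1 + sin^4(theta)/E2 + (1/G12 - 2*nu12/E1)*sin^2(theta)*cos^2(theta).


cos^4(30) = 0.5625, sin^4(30) = 0.0625, sin^2(30)*cos^2(30) = 0.1875
1/G12 - 2*nu12/E1 = 1/5 - 2*0.34/112 = 0.193929 GPa^-1
1/Ex = 0.5625/112 + 0.0625/7 + 0.193929*0.1875 = 0.0503125 GPa^-1
Ex = 19.88 GPa

19.88 GPa


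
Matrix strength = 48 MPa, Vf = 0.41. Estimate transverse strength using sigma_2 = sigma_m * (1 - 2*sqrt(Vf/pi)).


factor = 1 - 2*sqrt(0.41/pi) = 0.2775
sigma_2 = 48 * 0.2775 = 13.32 MPa

13.32 MPa


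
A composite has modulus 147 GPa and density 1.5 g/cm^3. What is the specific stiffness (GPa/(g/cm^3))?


Specific stiffness = E/rho = 147/1.5 = 98.0 GPa/(g/cm^3)

98.0 GPa/(g/cm^3)


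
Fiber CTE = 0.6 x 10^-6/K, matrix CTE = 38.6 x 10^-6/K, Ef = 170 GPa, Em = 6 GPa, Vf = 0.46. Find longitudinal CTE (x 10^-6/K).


E1 = Ef*Vf + Em*(1-Vf) = 81.44
alpha_1 = (alpha_f*Ef*Vf + alpha_m*Em*(1-Vf))/E1 = 2.11 x 10^-6/K

2.11 x 10^-6/K


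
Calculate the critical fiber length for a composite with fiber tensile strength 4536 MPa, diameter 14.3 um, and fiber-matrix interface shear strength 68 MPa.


Lc = sigma_f * d / (2 * tau_i) = 4536 * 14.3 / (2 * 68) = 476.9 um

476.9 um


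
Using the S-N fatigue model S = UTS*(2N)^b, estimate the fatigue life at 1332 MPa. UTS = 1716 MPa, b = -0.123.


N = 0.5 * (S/UTS)^(1/b) = 0.5 * (1332/1716)^(1/-0.123) = 3.9209 cycles

3.9209 cycles


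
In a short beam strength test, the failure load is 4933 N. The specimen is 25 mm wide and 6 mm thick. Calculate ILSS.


ILSS = 3F/(4bh) = 3*4933/(4*25*6) = 24.67 MPa

24.67 MPa


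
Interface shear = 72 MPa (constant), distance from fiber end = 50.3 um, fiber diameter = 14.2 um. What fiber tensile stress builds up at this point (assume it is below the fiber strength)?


Force balance: sigma_f * (pi*d^2/4) = tau * (pi*d) * x  ->  sigma_f = 4 * tau * x / d
sigma_f = 4 * 72 * 50.3 / 14.2 = 1020.2 MPa

1020.2 MPa


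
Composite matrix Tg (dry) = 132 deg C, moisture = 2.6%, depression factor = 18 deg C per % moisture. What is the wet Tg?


Tg_wet = Tg_dry - k*moisture = 132 - 18*2.6 = 85.2 deg C

85.2 deg C


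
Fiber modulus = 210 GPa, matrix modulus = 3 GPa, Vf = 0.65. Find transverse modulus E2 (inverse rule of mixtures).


1/E2 = Vf/Ef + (1-Vf)/Em = 0.65/210 + 0.35/3
E2 = 8.35 GPa

8.35 GPa


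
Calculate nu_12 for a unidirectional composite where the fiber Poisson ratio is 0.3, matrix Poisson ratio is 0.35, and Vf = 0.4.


nu_12 = nu_f*Vf + nu_m*(1-Vf) = 0.3*0.4 + 0.35*0.6 = 0.33

0.33


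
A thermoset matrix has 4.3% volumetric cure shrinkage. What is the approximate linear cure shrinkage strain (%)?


Linear shrinkage ≈ vol_shrink/3 = 4.3/3 = 1.433%

1.433%


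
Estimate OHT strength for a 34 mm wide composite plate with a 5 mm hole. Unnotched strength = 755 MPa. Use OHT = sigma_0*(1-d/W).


OHT = sigma_0*(1-d/W) = 755*(1-5/34) = 644.0 MPa

644.0 MPa


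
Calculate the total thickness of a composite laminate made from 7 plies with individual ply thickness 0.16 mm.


h = n * t_ply = 7 * 0.16 = 1.12 mm

1.12 mm


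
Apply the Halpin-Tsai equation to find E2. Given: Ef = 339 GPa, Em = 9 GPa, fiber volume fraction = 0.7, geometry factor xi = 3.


eta = (Ef/Em - 1)/(Ef/Em + xi) = (37.6667 - 1)/(37.6667 + 3) = 0.9016
E2 = Em*(1+xi*eta*Vf)/(1-eta*Vf) = 70.6 GPa

70.6 GPa


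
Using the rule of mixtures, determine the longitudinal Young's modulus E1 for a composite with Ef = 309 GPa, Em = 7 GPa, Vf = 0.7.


E1 = Ef*Vf + Em*(1-Vf) = 309*0.7 + 7*0.3 = 218.4 GPa

218.4 GPa


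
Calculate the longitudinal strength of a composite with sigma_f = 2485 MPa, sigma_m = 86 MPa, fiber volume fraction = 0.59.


sigma_1 = sigma_f*Vf + sigma_m*(1-Vf) = 2485*0.59 + 86*0.41 = 1501.4 MPa

1501.4 MPa


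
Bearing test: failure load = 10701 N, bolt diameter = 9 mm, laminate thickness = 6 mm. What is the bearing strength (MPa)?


sigma_br = F/(d*h) = 10701/(9*6) = 198.2 MPa

198.2 MPa


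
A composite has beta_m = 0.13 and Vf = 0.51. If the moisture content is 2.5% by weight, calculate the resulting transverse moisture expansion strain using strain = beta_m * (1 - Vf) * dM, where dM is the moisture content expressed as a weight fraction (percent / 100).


dM = 2.5/100 = 0.025
strain = beta_m * (1-Vf) * dM = 0.13 * 0.49 * 0.025 = 0.0015925

0.0015925


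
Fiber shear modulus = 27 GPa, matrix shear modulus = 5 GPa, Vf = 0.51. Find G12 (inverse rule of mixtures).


1/G12 = Vf/Gf + (1-Vf)/Gm = 0.51/27 + 0.49/5
G12 = 8.56 GPa

8.56 GPa


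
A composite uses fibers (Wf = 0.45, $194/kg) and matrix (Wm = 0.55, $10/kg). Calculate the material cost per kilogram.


Cost = cost_f*Wf + cost_m*Wm = 194*0.45 + 10*0.55 = $92.8/kg

$92.8/kg


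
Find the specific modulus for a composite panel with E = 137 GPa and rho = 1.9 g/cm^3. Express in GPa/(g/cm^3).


Specific stiffness = E/rho = 137/1.9 = 72.1 GPa/(g/cm^3)

72.1 GPa/(g/cm^3)


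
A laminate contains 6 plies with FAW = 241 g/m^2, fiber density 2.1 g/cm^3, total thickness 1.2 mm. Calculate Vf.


Vf = n * FAW / (rho_f * h * 1000) = 6 * 241 / (2.1 * 1.2 * 1000) = 0.5738

0.5738


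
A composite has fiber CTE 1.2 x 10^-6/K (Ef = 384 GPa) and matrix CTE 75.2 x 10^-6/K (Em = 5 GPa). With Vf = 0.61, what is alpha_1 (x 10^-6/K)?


E1 = Ef*Vf + Em*(1-Vf) = 236.19
alpha_1 = (alpha_f*Ef*Vf + alpha_m*Em*(1-Vf))/E1 = 1.81 x 10^-6/K

1.81 x 10^-6/K


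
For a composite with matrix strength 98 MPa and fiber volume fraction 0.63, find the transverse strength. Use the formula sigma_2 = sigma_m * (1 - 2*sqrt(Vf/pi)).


factor = 1 - 2*sqrt(0.63/pi) = 0.1044
sigma_2 = 98 * 0.1044 = 10.23 MPa

10.23 MPa


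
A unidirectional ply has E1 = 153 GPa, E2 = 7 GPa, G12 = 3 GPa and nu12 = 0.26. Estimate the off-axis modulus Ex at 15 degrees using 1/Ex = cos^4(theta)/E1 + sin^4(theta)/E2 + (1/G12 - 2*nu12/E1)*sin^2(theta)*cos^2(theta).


cos^4(15) = 0.870513, sin^4(15) = 0.004487, sin^2(15)*cos^2(15) = 0.0625
1/G12 - 2*nu12/E1 = 1/3 - 2*0.26/153 = 0.329935 GPa^-1
1/Ex = 0.870513/153 + 0.004487/7 + 0.329935*0.0625 = 0.0269516 GPa^-1
Ex = 37.1 GPa

37.1 GPa


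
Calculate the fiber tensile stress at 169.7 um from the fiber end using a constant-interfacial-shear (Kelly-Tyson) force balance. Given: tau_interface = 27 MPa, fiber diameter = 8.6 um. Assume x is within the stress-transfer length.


Force balance: sigma_f * (pi*d^2/4) = tau * (pi*d) * x  ->  sigma_f = 4 * tau * x / d
sigma_f = 4 * 27 * 169.7 / 8.6 = 2131.1 MPa

2131.1 MPa


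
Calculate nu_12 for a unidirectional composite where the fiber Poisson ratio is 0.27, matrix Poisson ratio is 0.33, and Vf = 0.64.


nu_12 = nu_f*Vf + nu_m*(1-Vf) = 0.27*0.64 + 0.33*0.36 = 0.2916

0.2916


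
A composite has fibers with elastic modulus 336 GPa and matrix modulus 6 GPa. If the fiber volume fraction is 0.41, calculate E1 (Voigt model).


E1 = Ef*Vf + Em*(1-Vf) = 336*0.41 + 6*0.59 = 141.3 GPa

141.3 GPa


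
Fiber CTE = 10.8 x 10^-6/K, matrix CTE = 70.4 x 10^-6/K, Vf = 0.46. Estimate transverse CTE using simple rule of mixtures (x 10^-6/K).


alpha_2 = alpha_f*Vf + alpha_m*(1-Vf) = 10.8*0.46 + 70.4*0.54 = 43.0 x 10^-6/K

43.0 x 10^-6/K


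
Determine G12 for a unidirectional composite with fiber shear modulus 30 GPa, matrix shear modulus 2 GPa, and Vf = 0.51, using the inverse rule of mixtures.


1/G12 = Vf/Gf + (1-Vf)/Gm = 0.51/30 + 0.49/2
G12 = 3.82 GPa

3.82 GPa


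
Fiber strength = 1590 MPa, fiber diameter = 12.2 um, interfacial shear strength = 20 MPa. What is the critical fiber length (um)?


Lc = sigma_f * d / (2 * tau_i) = 1590 * 12.2 / (2 * 20) = 485.0 um

485.0 um


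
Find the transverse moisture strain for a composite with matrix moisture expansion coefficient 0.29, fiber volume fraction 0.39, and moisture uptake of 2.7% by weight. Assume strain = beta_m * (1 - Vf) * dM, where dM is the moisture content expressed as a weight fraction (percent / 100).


dM = 2.7/100 = 0.027
strain = beta_m * (1-Vf) * dM = 0.29 * 0.61 * 0.027 = 0.0047763

0.0047763


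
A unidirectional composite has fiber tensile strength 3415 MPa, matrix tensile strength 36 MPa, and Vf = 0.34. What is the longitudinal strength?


sigma_1 = sigma_f*Vf + sigma_m*(1-Vf) = 3415*0.34 + 36*0.66 = 1184.9 MPa

1184.9 MPa


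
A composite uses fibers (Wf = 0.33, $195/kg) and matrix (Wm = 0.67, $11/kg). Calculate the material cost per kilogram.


Cost = cost_f*Wf + cost_m*Wm = 195*0.33 + 11*0.67 = $71.72/kg

$71.72/kg


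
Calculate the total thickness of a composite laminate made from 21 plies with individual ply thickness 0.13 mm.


h = n * t_ply = 21 * 0.13 = 2.73 mm

2.73 mm


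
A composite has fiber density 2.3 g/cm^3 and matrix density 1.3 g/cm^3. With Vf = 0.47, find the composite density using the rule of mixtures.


rho_c = rho_f*Vf + rho_m*(1-Vf) = 2.3*0.47 + 1.3*0.53 = 1.77 g/cm^3

1.77 g/cm^3


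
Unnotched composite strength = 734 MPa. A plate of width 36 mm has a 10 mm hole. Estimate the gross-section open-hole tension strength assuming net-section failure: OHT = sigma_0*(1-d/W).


OHT = sigma_0*(1-d/W) = 734*(1-10/36) = 530.1 MPa

530.1 MPa


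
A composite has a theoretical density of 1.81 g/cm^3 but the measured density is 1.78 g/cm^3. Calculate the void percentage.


Void% = (rho_theo - rho_actual)/rho_theo * 100 = (1.81 - 1.78)/1.81 * 100 = 1.66%

1.66%


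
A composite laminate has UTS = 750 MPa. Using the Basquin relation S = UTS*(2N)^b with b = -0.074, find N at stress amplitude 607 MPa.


N = 0.5 * (S/UTS)^(1/b) = 0.5 * (607/750)^(1/-0.074) = 8.7195 cycles

8.7195 cycles


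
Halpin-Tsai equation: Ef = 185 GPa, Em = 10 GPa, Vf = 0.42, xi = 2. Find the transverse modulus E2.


eta = (Ef/Em - 1)/(Ef/Em + xi) = (18.5 - 1)/(18.5 + 2) = 0.8537
E2 = Em*(1+xi*eta*Vf)/(1-eta*Vf) = 26.77 GPa

26.77 GPa


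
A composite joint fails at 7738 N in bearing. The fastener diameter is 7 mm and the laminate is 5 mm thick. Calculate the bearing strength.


sigma_br = F/(d*h) = 7738/(7*5) = 221.1 MPa

221.1 MPa


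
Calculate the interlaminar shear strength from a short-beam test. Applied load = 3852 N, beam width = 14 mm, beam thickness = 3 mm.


ILSS = 3F/(4bh) = 3*3852/(4*14*3) = 68.79 MPa

68.79 MPa


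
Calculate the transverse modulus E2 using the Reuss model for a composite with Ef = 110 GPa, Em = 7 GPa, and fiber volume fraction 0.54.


1/E2 = Vf/Ef + (1-Vf)/Em = 0.54/110 + 0.46/7
E2 = 14.16 GPa

14.16 GPa


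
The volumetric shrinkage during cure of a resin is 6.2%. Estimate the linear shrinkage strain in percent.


Linear shrinkage ≈ vol_shrink/3 = 6.2/3 = 2.067%

2.067%


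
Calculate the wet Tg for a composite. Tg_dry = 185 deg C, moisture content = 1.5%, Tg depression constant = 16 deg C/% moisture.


Tg_wet = Tg_dry - k*moisture = 185 - 16*1.5 = 161.0 deg C

161.0 deg C


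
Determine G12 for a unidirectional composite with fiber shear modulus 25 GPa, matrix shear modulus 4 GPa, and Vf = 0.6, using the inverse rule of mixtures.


1/G12 = Vf/Gf + (1-Vf)/Gm = 0.6/25 + 0.4/4
G12 = 8.06 GPa

8.06 GPa


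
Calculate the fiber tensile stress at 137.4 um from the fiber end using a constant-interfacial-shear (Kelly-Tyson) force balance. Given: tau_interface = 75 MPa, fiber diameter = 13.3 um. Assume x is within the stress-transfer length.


Force balance: sigma_f * (pi*d^2/4) = tau * (pi*d) * x  ->  sigma_f = 4 * tau * x / d
sigma_f = 4 * 75 * 137.4 / 13.3 = 3099.2 MPa

3099.2 MPa


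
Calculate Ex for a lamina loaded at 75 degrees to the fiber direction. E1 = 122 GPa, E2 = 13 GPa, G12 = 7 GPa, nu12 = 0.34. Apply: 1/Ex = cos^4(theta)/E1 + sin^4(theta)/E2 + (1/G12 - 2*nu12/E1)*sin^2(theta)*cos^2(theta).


cos^4(75) = 0.004487, sin^4(75) = 0.870513, sin^2(75)*cos^2(75) = 0.0625
1/G12 - 2*nu12/E1 = 1/7 - 2*0.34/122 = 0.137283 GPa^-1
1/Ex = 0.004487/122 + 0.870513/13 + 0.137283*0.0625 = 0.0755795 GPa^-1
Ex = 13.23 GPa

13.23 GPa


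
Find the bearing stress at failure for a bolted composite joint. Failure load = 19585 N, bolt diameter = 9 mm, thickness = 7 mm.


sigma_br = F/(d*h) = 19585/(9*7) = 310.9 MPa

310.9 MPa


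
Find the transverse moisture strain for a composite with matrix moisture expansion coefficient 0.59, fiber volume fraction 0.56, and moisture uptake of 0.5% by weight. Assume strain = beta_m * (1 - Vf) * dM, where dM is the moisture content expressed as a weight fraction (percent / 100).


dM = 0.5/100 = 0.005
strain = beta_m * (1-Vf) * dM = 0.59 * 0.44 * 0.005 = 0.001298

0.001298


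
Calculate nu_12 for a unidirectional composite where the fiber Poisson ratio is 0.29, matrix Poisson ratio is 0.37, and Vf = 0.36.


nu_12 = nu_f*Vf + nu_m*(1-Vf) = 0.29*0.36 + 0.37*0.64 = 0.3412

0.3412


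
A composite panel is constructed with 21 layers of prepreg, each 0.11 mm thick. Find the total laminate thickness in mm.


h = n * t_ply = 21 * 0.11 = 2.31 mm

2.31 mm


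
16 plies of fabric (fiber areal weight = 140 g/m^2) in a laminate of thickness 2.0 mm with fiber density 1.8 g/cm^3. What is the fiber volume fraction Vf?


Vf = n * FAW / (rho_f * h * 1000) = 16 * 140 / (1.8 * 2.0 * 1000) = 0.6222

0.6222


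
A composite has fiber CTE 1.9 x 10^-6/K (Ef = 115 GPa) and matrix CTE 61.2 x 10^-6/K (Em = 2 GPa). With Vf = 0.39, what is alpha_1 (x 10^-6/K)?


E1 = Ef*Vf + Em*(1-Vf) = 46.07
alpha_1 = (alpha_f*Ef*Vf + alpha_m*Em*(1-Vf))/E1 = 3.47 x 10^-6/K

3.47 x 10^-6/K


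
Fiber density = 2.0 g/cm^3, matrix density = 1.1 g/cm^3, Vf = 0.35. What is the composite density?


rho_c = rho_f*Vf + rho_m*(1-Vf) = 2.0*0.35 + 1.1*0.65 = 1.415 g/cm^3

1.415 g/cm^3


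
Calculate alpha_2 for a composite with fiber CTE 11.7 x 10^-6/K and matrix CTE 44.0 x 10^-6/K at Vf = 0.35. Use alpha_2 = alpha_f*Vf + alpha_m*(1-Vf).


alpha_2 = alpha_f*Vf + alpha_m*(1-Vf) = 11.7*0.35 + 44.0*0.65 = 32.7 x 10^-6/K

32.7 x 10^-6/K


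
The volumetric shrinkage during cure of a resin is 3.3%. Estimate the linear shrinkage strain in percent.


Linear shrinkage ≈ vol_shrink/3 = 3.3/3 = 1.1%

1.1%


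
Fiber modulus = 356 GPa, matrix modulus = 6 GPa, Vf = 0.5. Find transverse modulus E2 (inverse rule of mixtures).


1/E2 = Vf/Ef + (1-Vf)/Em = 0.5/356 + 0.5/6
E2 = 11.8 GPa

11.8 GPa


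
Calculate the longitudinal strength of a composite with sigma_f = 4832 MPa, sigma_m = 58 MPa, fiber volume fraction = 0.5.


sigma_1 = sigma_f*Vf + sigma_m*(1-Vf) = 4832*0.5 + 58*0.5 = 2445.0 MPa

2445.0 MPa


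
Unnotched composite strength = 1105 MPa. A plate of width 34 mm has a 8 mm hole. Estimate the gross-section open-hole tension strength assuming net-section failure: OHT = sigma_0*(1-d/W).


OHT = sigma_0*(1-d/W) = 1105*(1-8/34) = 845.0 MPa

845.0 MPa


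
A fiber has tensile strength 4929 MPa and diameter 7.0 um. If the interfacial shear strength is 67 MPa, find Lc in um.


Lc = sigma_f * d / (2 * tau_i) = 4929 * 7.0 / (2 * 67) = 257.5 um

257.5 um


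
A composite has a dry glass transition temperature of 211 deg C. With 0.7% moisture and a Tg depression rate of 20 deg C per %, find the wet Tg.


Tg_wet = Tg_dry - k*moisture = 211 - 20*0.7 = 197.0 deg C

197.0 deg C


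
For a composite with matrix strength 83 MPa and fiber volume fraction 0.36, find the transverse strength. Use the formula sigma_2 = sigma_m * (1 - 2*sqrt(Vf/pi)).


factor = 1 - 2*sqrt(0.36/pi) = 0.323
sigma_2 = 83 * 0.323 = 26.81 MPa

26.81 MPa


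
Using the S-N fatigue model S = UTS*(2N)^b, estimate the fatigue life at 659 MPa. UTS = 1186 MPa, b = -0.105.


N = 0.5 * (S/UTS)^(1/b) = 0.5 * (659/1186)^(1/-0.105) = 134.7222 cycles

134.7222 cycles


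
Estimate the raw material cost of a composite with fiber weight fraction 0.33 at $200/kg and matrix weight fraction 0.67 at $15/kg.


Cost = cost_f*Wf + cost_m*Wm = 200*0.33 + 15*0.67 = $76.05/kg

$76.05/kg


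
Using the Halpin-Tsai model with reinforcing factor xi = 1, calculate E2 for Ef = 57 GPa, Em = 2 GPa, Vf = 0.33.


eta = (Ef/Em - 1)/(Ef/Em + xi) = (28.5 - 1)/(28.5 + 1) = 0.9322
E2 = Em*(1+xi*eta*Vf)/(1-eta*Vf) = 3.78 GPa

3.78 GPa


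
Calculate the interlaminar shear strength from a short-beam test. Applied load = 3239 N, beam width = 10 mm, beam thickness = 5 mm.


ILSS = 3F/(4bh) = 3*3239/(4*10*5) = 48.59 MPa

48.59 MPa


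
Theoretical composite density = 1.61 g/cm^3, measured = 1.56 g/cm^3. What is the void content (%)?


Void% = (rho_theo - rho_actual)/rho_theo * 100 = (1.61 - 1.56)/1.61 * 100 = 3.11%

3.11%


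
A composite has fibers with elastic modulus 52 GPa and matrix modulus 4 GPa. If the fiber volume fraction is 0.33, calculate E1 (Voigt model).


E1 = Ef*Vf + Em*(1-Vf) = 52*0.33 + 4*0.67 = 19.84 GPa

19.84 GPa


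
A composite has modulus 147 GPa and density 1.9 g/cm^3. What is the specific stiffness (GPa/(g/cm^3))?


Specific stiffness = E/rho = 147/1.9 = 77.4 GPa/(g/cm^3)

77.4 GPa/(g/cm^3)


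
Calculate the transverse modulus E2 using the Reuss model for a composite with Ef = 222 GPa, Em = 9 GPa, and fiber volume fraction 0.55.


1/E2 = Vf/Ef + (1-Vf)/Em = 0.55/222 + 0.45/9
E2 = 19.06 GPa

19.06 GPa


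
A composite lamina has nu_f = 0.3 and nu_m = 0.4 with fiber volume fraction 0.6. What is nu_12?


nu_12 = nu_f*Vf + nu_m*(1-Vf) = 0.3*0.6 + 0.4*0.4 = 0.34

0.34


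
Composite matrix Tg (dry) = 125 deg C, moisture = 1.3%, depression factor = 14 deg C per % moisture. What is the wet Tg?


Tg_wet = Tg_dry - k*moisture = 125 - 14*1.3 = 106.8 deg C

106.8 deg C


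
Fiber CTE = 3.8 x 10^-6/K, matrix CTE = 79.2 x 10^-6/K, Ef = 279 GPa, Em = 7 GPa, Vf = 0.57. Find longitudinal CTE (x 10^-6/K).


E1 = Ef*Vf + Em*(1-Vf) = 162.04
alpha_1 = (alpha_f*Ef*Vf + alpha_m*Em*(1-Vf))/E1 = 5.2 x 10^-6/K

5.2 x 10^-6/K


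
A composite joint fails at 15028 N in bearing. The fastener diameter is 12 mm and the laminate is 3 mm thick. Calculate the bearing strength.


sigma_br = F/(d*h) = 15028/(12*3) = 417.4 MPa

417.4 MPa


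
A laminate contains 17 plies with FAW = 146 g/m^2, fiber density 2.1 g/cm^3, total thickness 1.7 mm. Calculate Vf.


Vf = n * FAW / (rho_f * h * 1000) = 17 * 146 / (2.1 * 1.7 * 1000) = 0.6952

0.6952


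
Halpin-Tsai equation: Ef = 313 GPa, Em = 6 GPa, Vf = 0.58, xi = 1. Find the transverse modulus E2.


eta = (Ef/Em - 1)/(Ef/Em + xi) = (52.1667 - 1)/(52.1667 + 1) = 0.9624
E2 = Em*(1+xi*eta*Vf)/(1-eta*Vf) = 21.16 GPa

21.16 GPa


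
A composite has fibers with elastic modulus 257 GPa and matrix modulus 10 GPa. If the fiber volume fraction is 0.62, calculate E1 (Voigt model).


E1 = Ef*Vf + Em*(1-Vf) = 257*0.62 + 10*0.38 = 163.14 GPa

163.14 GPa


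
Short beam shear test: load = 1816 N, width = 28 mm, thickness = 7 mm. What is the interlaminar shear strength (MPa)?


ILSS = 3F/(4bh) = 3*1816/(4*28*7) = 6.95 MPa

6.95 MPa


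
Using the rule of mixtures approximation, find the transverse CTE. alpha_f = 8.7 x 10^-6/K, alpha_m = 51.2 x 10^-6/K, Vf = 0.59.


alpha_2 = alpha_f*Vf + alpha_m*(1-Vf) = 8.7*0.59 + 51.2*0.41 = 26.1 x 10^-6/K

26.1 x 10^-6/K


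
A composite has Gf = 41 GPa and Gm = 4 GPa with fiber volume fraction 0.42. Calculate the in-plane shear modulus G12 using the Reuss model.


1/G12 = Vf/Gf + (1-Vf)/Gm = 0.42/41 + 0.58/4
G12 = 6.44 GPa

6.44 GPa


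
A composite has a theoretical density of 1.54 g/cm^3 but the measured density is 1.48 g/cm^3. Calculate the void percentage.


Void% = (rho_theo - rho_actual)/rho_theo * 100 = (1.54 - 1.48)/1.54 * 100 = 3.9%

3.9%


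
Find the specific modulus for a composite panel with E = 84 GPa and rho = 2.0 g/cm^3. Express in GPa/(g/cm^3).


Specific stiffness = E/rho = 84/2.0 = 42.0 GPa/(g/cm^3)

42.0 GPa/(g/cm^3)


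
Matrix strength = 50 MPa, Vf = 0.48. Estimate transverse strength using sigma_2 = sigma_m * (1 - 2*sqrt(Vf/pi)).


factor = 1 - 2*sqrt(0.48/pi) = 0.2182
sigma_2 = 50 * 0.2182 = 10.91 MPa

10.91 MPa


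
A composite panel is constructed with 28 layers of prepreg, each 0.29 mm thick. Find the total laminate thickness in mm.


h = n * t_ply = 28 * 0.29 = 8.12 mm

8.12 mm


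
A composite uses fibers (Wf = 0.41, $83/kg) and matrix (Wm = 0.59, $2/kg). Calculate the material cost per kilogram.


Cost = cost_f*Wf + cost_m*Wm = 83*0.41 + 2*0.59 = $35.21/kg

$35.21/kg


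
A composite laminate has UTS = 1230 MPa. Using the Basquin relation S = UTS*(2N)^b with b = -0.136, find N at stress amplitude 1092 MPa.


N = 0.5 * (S/UTS)^(1/b) = 0.5 * (1092/1230)^(1/-0.136) = 1.1995 cycles

1.1995 cycles


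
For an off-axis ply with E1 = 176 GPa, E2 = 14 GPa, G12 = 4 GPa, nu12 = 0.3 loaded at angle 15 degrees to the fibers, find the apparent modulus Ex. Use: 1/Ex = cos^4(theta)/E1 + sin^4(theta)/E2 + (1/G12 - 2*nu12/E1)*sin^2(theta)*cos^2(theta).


cos^4(15) = 0.870513, sin^4(15) = 0.004487, sin^2(15)*cos^2(15) = 0.0625
1/G12 - 2*nu12/E1 = 1/4 - 2*0.3/176 = 0.246591 GPa^-1
1/Ex = 0.870513/176 + 0.004487/14 + 0.246591*0.0625 = 0.0206785 GPa^-1
Ex = 48.36 GPa

48.36 GPa


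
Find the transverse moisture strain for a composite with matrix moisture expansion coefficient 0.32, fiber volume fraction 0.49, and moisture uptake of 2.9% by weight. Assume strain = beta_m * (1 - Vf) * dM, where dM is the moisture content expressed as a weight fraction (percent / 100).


dM = 2.9/100 = 0.029
strain = beta_m * (1-Vf) * dM = 0.32 * 0.51 * 0.029 = 0.0047328

0.0047328


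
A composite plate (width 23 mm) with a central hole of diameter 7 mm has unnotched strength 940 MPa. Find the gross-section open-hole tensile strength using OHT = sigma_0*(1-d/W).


OHT = sigma_0*(1-d/W) = 940*(1-7/23) = 653.9 MPa

653.9 MPa


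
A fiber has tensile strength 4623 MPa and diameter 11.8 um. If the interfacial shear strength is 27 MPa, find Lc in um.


Lc = sigma_f * d / (2 * tau_i) = 4623 * 11.8 / (2 * 27) = 1010.2 um

1010.2 um


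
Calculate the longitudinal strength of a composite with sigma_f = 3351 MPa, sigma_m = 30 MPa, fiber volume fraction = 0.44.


sigma_1 = sigma_f*Vf + sigma_m*(1-Vf) = 3351*0.44 + 30*0.56 = 1491.2 MPa

1491.2 MPa


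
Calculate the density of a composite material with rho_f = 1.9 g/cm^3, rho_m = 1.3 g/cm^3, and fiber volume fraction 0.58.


rho_c = rho_f*Vf + rho_m*(1-Vf) = 1.9*0.58 + 1.3*0.42 = 1.648 g/cm^3

1.648 g/cm^3


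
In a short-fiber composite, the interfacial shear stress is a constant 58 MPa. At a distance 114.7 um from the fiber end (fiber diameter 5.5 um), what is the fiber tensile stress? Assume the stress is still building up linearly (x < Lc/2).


Force balance: sigma_f * (pi*d^2/4) = tau * (pi*d) * x  ->  sigma_f = 4 * tau * x / d
sigma_f = 4 * 58 * 114.7 / 5.5 = 4838.3 MPa

4838.3 MPa


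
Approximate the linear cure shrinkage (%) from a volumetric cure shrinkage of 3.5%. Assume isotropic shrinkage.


Linear shrinkage ≈ vol_shrink/3 = 3.5/3 = 1.167%

1.167%


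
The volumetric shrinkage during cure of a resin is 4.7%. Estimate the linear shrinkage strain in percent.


Linear shrinkage ≈ vol_shrink/3 = 4.7/3 = 1.567%

1.567%


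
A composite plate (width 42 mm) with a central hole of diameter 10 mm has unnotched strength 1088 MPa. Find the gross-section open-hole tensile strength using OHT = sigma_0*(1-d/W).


OHT = sigma_0*(1-d/W) = 1088*(1-10/42) = 829.0 MPa

829.0 MPa


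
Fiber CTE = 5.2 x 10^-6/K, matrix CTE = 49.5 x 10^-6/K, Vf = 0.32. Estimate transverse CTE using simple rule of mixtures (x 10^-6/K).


alpha_2 = alpha_f*Vf + alpha_m*(1-Vf) = 5.2*0.32 + 49.5*0.68 = 35.3 x 10^-6/K

35.3 x 10^-6/K


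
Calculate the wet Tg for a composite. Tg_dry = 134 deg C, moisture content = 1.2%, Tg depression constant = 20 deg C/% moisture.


Tg_wet = Tg_dry - k*moisture = 134 - 20*1.2 = 110.0 deg C

110.0 deg C


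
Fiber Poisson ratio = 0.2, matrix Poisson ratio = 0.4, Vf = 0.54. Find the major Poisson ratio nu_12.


nu_12 = nu_f*Vf + nu_m*(1-Vf) = 0.2*0.54 + 0.4*0.46 = 0.292

0.292


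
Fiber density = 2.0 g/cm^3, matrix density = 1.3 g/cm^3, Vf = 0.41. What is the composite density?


rho_c = rho_f*Vf + rho_m*(1-Vf) = 2.0*0.41 + 1.3*0.59 = 1.587 g/cm^3

1.587 g/cm^3


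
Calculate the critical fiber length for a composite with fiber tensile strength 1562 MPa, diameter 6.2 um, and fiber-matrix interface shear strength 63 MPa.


Lc = sigma_f * d / (2 * tau_i) = 1562 * 6.2 / (2 * 63) = 76.9 um

76.9 um


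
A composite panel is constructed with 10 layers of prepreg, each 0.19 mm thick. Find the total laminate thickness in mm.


h = n * t_ply = 10 * 0.19 = 1.9 mm

1.9 mm


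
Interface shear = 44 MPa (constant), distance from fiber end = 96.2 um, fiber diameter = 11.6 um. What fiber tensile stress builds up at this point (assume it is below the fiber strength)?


Force balance: sigma_f * (pi*d^2/4) = tau * (pi*d) * x  ->  sigma_f = 4 * tau * x / d
sigma_f = 4 * 44 * 96.2 / 11.6 = 1459.6 MPa

1459.6 MPa


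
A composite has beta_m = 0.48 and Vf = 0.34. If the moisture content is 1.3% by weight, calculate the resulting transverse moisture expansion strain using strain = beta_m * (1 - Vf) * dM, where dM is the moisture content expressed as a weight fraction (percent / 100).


dM = 1.3/100 = 0.013
strain = beta_m * (1-Vf) * dM = 0.48 * 0.66 * 0.013 = 0.0041184

0.0041184


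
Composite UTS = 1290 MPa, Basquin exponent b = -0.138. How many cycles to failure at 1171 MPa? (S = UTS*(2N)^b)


N = 0.5 * (S/UTS)^(1/b) = 0.5 * (1171/1290)^(1/-0.138) = 1.0082 cycles

1.0082 cycles


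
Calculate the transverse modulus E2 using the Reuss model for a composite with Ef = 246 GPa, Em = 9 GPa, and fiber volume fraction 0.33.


1/E2 = Vf/Ef + (1-Vf)/Em = 0.33/246 + 0.67/9
E2 = 13.2 GPa

13.2 GPa


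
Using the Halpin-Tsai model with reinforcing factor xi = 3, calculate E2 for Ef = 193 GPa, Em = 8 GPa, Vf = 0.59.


eta = (Ef/Em - 1)/(Ef/Em + xi) = (24.125 - 1)/(24.125 + 3) = 0.8525
E2 = Em*(1+xi*eta*Vf)/(1-eta*Vf) = 40.39 GPa

40.39 GPa


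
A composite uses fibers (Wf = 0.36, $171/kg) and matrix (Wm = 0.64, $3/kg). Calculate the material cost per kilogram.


Cost = cost_f*Wf + cost_m*Wm = 171*0.36 + 3*0.64 = $63.48/kg

$63.48/kg


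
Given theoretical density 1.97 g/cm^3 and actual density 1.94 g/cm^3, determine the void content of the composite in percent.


Void% = (rho_theo - rho_actual)/rho_theo * 100 = (1.97 - 1.94)/1.97 * 100 = 1.52%

1.52%


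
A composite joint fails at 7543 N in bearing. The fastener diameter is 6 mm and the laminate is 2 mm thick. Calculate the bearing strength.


sigma_br = F/(d*h) = 7543/(6*2) = 628.6 MPa

628.6 MPa


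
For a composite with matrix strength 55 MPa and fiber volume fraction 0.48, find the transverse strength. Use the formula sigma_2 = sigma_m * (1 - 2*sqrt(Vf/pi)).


factor = 1 - 2*sqrt(0.48/pi) = 0.2182
sigma_2 = 55 * 0.2182 = 12.0 MPa

12.0 MPa


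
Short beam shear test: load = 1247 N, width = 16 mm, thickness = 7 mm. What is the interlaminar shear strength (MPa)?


ILSS = 3F/(4bh) = 3*1247/(4*16*7) = 8.35 MPa

8.35 MPa


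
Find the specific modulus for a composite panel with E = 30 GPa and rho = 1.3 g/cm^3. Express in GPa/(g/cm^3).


Specific stiffness = E/rho = 30/1.3 = 23.1 GPa/(g/cm^3)

23.1 GPa/(g/cm^3)


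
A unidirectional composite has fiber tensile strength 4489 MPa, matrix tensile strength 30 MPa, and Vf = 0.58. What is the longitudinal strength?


sigma_1 = sigma_f*Vf + sigma_m*(1-Vf) = 4489*0.58 + 30*0.42 = 2616.2 MPa

2616.2 MPa


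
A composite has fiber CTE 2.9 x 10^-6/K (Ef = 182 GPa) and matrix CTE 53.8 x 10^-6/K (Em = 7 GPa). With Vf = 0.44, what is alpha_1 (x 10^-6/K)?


E1 = Ef*Vf + Em*(1-Vf) = 84.0
alpha_1 = (alpha_f*Ef*Vf + alpha_m*Em*(1-Vf))/E1 = 5.28 x 10^-6/K

5.28 x 10^-6/K


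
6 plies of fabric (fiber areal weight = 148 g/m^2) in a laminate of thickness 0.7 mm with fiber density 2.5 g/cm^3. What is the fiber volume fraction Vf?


Vf = n * FAW / (rho_f * h * 1000) = 6 * 148 / (2.5 * 0.7 * 1000) = 0.5074

0.5074


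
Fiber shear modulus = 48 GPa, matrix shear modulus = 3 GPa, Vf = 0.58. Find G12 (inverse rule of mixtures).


1/G12 = Vf/Gf + (1-Vf)/Gm = 0.58/48 + 0.42/3
G12 = 6.58 GPa

6.58 GPa


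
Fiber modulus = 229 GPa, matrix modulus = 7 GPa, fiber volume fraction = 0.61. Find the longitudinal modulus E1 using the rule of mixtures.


E1 = Ef*Vf + Em*(1-Vf) = 229*0.61 + 7*0.39 = 142.42 GPa

142.42 GPa


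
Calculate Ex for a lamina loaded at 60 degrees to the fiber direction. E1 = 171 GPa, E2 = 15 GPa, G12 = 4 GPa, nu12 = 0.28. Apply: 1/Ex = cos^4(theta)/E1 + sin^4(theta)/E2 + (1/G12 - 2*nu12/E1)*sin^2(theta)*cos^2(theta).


cos^4(60) = 0.0625, sin^4(60) = 0.5625, sin^2(60)*cos^2(60) = 0.1875
1/G12 - 2*nu12/E1 = 1/4 - 2*0.28/171 = 0.246725 GPa^-1
1/Ex = 0.0625/171 + 0.5625/15 + 0.246725*0.1875 = 0.0841265 GPa^-1
Ex = 11.89 GPa

11.89 GPa


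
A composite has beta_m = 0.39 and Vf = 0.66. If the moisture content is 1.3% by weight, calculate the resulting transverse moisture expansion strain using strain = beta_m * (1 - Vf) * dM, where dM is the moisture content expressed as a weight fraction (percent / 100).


dM = 1.3/100 = 0.013
strain = beta_m * (1-Vf) * dM = 0.39 * 0.34 * 0.013 = 0.0017238

0.0017238


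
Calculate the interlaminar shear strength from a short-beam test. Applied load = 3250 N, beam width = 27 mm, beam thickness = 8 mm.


ILSS = 3F/(4bh) = 3*3250/(4*27*8) = 11.28 MPa

11.28 MPa


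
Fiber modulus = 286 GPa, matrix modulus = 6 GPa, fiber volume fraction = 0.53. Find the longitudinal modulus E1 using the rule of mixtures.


E1 = Ef*Vf + Em*(1-Vf) = 286*0.53 + 6*0.47 = 154.4 GPa

154.4 GPa


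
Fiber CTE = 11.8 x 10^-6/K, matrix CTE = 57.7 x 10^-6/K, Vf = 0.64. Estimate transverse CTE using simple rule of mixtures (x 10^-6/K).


alpha_2 = alpha_f*Vf + alpha_m*(1-Vf) = 11.8*0.64 + 57.7*0.36 = 28.3 x 10^-6/K

28.3 x 10^-6/K


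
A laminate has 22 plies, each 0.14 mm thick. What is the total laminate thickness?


h = n * t_ply = 22 * 0.14 = 3.08 mm

3.08 mm


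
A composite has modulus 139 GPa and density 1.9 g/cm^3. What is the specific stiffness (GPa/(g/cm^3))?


Specific stiffness = E/rho = 139/1.9 = 73.2 GPa/(g/cm^3)

73.2 GPa/(g/cm^3)


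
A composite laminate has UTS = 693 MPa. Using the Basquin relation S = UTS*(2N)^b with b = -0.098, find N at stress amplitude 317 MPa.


N = 0.5 * (S/UTS)^(1/b) = 0.5 * (317/693)^(1/-0.098) = 1462.2814 cycles

1462.2814 cycles


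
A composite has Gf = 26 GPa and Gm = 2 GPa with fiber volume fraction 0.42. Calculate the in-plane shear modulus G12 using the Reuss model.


1/G12 = Vf/Gf + (1-Vf)/Gm = 0.42/26 + 0.58/2
G12 = 3.27 GPa

3.27 GPa


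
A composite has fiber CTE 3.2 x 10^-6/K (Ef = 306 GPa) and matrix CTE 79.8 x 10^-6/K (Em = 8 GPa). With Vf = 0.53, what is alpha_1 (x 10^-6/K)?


E1 = Ef*Vf + Em*(1-Vf) = 165.94
alpha_1 = (alpha_f*Ef*Vf + alpha_m*Em*(1-Vf))/E1 = 4.94 x 10^-6/K

4.94 x 10^-6/K


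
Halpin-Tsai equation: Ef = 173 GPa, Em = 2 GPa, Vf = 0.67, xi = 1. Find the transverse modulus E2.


eta = (Ef/Em - 1)/(Ef/Em + xi) = (86.5 - 1)/(86.5 + 1) = 0.9771
E2 = Em*(1+xi*eta*Vf)/(1-eta*Vf) = 9.58 GPa

9.58 GPa


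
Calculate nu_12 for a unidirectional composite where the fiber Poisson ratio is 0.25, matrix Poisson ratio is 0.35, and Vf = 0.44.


nu_12 = nu_f*Vf + nu_m*(1-Vf) = 0.25*0.44 + 0.35*0.56 = 0.306

0.306


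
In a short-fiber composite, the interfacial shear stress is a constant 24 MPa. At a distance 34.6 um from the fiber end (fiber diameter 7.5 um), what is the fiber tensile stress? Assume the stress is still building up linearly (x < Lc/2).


Force balance: sigma_f * (pi*d^2/4) = tau * (pi*d) * x  ->  sigma_f = 4 * tau * x / d
sigma_f = 4 * 24 * 34.6 / 7.5 = 442.9 MPa

442.9 MPa


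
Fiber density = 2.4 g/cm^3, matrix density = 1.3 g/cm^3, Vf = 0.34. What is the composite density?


rho_c = rho_f*Vf + rho_m*(1-Vf) = 2.4*0.34 + 1.3*0.66 = 1.674 g/cm^3

1.674 g/cm^3


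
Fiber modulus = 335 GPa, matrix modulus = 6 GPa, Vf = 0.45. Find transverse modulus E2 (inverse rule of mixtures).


1/E2 = Vf/Ef + (1-Vf)/Em = 0.45/335 + 0.55/6
E2 = 10.75 GPa

10.75 GPa


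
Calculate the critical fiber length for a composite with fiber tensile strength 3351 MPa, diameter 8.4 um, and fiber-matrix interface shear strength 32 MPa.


Lc = sigma_f * d / (2 * tau_i) = 3351 * 8.4 / (2 * 32) = 439.8 um

439.8 um


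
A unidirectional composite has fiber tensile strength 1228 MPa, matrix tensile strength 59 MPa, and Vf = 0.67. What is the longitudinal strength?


sigma_1 = sigma_f*Vf + sigma_m*(1-Vf) = 1228*0.67 + 59*0.33 = 842.2 MPa

842.2 MPa


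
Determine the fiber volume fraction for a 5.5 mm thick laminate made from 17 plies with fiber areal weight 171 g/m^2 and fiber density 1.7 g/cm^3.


Vf = n * FAW / (rho_f * h * 1000) = 17 * 171 / (1.7 * 5.5 * 1000) = 0.3109

0.3109


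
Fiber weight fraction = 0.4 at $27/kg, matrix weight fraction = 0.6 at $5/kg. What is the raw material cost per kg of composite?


Cost = cost_f*Wf + cost_m*Wm = 27*0.4 + 5*0.6 = $13.8/kg

$13.8/kg


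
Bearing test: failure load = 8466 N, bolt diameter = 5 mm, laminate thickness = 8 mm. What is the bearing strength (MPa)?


sigma_br = F/(d*h) = 8466/(5*8) = 211.7 MPa

211.7 MPa


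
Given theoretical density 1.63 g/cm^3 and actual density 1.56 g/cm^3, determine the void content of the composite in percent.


Void% = (rho_theo - rho_actual)/rho_theo * 100 = (1.63 - 1.56)/1.63 * 100 = 4.29%

4.29%


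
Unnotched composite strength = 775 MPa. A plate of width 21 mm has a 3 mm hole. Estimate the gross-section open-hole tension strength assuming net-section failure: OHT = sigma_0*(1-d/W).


OHT = sigma_0*(1-d/W) = 775*(1-3/21) = 664.3 MPa

664.3 MPa


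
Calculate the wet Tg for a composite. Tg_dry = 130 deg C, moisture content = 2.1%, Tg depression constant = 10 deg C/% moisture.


Tg_wet = Tg_dry - k*moisture = 130 - 10*2.1 = 109.0 deg C

109.0 deg C


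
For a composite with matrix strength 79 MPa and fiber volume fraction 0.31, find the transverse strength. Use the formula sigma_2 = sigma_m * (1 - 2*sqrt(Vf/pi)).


factor = 1 - 2*sqrt(0.31/pi) = 0.3717
sigma_2 = 79 * 0.3717 = 29.37 MPa

29.37 MPa


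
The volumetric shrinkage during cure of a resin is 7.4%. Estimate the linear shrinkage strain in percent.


Linear shrinkage ≈ vol_shrink/3 = 7.4/3 = 2.467%

2.467%


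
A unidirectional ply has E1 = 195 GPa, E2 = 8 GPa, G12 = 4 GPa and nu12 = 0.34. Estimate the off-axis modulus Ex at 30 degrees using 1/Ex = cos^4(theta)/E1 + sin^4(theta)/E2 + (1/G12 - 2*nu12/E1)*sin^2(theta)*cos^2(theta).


cos^4(30) = 0.5625, sin^4(30) = 0.0625, sin^2(30)*cos^2(30) = 0.1875
1/G12 - 2*nu12/E1 = 1/4 - 2*0.34/195 = 0.246513 GPa^-1
1/Ex = 0.5625/195 + 0.0625/8 + 0.246513*0.1875 = 0.0569183 GPa^-1
Ex = 17.57 GPa

17.57 GPa


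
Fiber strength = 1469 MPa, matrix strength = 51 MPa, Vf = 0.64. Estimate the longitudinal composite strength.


sigma_1 = sigma_f*Vf + sigma_m*(1-Vf) = 1469*0.64 + 51*0.36 = 958.5 MPa

958.5 MPa


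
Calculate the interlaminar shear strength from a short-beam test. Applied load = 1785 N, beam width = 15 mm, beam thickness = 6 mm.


ILSS = 3F/(4bh) = 3*1785/(4*15*6) = 14.88 MPa

14.88 MPa


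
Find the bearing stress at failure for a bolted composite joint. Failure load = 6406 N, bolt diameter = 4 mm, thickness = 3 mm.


sigma_br = F/(d*h) = 6406/(4*3) = 533.8 MPa

533.8 MPa


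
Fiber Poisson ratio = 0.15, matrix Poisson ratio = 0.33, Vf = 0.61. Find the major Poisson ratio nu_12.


nu_12 = nu_f*Vf + nu_m*(1-Vf) = 0.15*0.61 + 0.33*0.39 = 0.2202

0.2202
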